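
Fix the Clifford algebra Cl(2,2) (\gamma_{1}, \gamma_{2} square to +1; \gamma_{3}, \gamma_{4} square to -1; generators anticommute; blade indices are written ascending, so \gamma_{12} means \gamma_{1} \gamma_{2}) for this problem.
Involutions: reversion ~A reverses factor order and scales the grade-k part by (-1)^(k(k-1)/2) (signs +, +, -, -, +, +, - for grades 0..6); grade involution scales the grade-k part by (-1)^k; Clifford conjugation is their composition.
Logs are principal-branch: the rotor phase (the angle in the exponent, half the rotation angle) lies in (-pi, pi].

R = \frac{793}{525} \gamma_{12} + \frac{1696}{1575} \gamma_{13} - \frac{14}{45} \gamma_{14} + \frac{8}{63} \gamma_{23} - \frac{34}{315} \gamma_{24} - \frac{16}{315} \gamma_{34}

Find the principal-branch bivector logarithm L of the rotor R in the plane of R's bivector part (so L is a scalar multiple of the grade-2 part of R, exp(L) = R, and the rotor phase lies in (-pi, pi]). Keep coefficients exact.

The scalar part of R is 0, and that scalar determines the rotor phase on the principal branch; recovering the unit plane as bivector-part over sine of the phase gives L = phase * plane.
Concretely: cos(phase) = 0 gives phase = ±\frac{\pi}{2}, and since phase/sin(phase) is even the sign is immaterial: L = (phase/sin(phase)) * <R>_2 = (\frac{\pi}{2}) * <R>_2.
Answer: \frac{793 \pi}{1050} \gamma_{12} + \frac{848 \pi}{1575} \gamma_{13} - \frac{7 \pi}{45} \gamma_{14} + \frac{4 \pi}{63} \gamma_{23} - \frac{17 \pi}{315} \gamma_{24} - \frac{8 \pi}{315} \gamma_{34}


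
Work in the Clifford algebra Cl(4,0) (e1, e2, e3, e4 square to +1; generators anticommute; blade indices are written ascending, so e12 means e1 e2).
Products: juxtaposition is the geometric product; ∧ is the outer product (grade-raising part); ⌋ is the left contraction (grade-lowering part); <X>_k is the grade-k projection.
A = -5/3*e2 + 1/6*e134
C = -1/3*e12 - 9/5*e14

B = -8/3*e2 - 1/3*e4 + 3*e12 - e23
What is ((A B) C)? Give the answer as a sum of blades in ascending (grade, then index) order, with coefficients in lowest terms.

step 1: 40/9 + 5*e1 + 5/3*e3 - 1/18*e13 + 5/9*e24 + 1/6*e124 + 1/2*e234 - 4/9*e1234
step 2: -59/30*e2 - 161/18*e4 - 67/27*e12 - 211/27*e14 - 211/270*e23 - 67/270*e34 + 31/90*e123 + 19/6*e134
Answer: -59/30*e2 - 161/18*e4 - 67/27*e12 - 211/27*e14 - 211/270*e23 - 67/270*e34 + 31/90*e123 + 19/6*e134


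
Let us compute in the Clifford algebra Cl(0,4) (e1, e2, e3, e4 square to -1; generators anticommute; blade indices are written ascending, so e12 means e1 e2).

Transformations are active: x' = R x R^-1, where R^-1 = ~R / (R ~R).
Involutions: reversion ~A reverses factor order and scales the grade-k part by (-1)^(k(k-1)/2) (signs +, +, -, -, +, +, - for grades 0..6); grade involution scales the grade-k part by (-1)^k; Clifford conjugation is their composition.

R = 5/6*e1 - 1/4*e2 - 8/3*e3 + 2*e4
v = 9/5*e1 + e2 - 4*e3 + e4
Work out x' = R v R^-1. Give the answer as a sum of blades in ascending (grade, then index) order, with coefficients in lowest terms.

~R = 5/6*e1 - 1/4*e2 - 8/3*e3 + 2*e4, and R ~R = -1709/144, so R^-1 = ~R / (-1709/144).
R v = -167/12 + 77/60*e12 + 22/15*e13 - 83/30*e14 + 11/3*e23 - 9/4*e24 + 16/3*e34
Answer: 1319/8545*e1 - 2711/1709*e2 - 3852/1709*e3 + 6307/1709*e4


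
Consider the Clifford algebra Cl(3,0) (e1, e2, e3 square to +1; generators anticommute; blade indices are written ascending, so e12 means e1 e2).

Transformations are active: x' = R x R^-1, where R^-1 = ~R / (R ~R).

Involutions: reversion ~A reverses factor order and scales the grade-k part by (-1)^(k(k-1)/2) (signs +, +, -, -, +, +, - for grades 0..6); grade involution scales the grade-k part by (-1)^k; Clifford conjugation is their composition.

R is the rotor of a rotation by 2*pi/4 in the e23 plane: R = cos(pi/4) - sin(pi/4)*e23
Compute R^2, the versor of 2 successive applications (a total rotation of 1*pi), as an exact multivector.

The rotor phase is half the rotation angle and phases add under composition, so 2 steps in the e23 plane accumulate phase 2*(pi/4) = pi/2: R^2 = cos(pi/2) - sin(pi/2)*e23.
cos(pi/2) = 0 and sin(pi/2) = 1, so R^2 = -e23. The net rotation is 1*pi; the rotor keeps the half-angle phase exactly.
Answer: -e23


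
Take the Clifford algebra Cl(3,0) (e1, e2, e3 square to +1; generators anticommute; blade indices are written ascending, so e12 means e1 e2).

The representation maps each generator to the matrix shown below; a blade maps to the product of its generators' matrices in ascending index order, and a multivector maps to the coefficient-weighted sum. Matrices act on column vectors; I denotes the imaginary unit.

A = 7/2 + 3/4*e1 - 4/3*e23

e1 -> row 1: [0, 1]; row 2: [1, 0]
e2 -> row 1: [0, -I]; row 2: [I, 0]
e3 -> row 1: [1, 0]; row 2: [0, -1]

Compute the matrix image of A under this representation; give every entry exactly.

Bivector images (products of the table entries): rho(e23) = rho(e2)rho(e3) = row 1: [0, I]; row 2: [I, 0].
M = (7/2)*1 + (3/4)*rho(e1) + (-4/3)*rho(e23), summed entrywise (1 is the identity matrix):
Answer: row 1: [7/2, 3/4 - 4*I/3]; row 2: [3/4 - 4*I/3, 7/2]


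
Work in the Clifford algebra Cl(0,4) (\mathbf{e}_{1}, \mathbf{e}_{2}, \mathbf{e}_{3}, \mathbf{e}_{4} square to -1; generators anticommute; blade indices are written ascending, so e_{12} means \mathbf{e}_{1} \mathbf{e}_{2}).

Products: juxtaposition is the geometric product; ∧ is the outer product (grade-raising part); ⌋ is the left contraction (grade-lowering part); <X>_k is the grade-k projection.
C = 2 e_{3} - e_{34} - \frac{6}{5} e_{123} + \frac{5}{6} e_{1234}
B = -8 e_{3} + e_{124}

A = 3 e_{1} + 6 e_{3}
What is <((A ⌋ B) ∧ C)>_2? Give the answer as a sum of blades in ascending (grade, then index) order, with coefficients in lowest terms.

step 1: 48 - 3 e_{24}
step 2: 96 e_{3} - 48 e_{34} - \frac{288}{5} e_{123} + 6 e_{234} + 40 e_{1234}
step 3: -48 e_{34}
Answer: -48 e_{34}


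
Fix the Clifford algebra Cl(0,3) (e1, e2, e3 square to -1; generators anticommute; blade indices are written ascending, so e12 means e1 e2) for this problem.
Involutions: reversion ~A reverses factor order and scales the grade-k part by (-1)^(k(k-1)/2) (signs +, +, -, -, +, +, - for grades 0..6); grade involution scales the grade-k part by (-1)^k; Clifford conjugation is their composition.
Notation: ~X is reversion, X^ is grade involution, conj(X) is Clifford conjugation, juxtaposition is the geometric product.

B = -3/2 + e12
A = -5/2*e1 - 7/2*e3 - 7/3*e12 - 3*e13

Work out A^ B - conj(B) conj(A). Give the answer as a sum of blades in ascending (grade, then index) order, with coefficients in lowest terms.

first term: 7/3 - 15/4*e1 - 5/2*e2 - 21/4*e3 + 7/2*e12 + 9/2*e13 + 3*e23 + 7/2*e123
second term: 7/3 - 15/4*e1 - 5/2*e2 - 21/4*e3 - 7/2*e12 - 9/2*e13 - 3*e23 - 7/2*e123
Answer: 7*e12 + 9*e13 + 6*e23 + 7*e123


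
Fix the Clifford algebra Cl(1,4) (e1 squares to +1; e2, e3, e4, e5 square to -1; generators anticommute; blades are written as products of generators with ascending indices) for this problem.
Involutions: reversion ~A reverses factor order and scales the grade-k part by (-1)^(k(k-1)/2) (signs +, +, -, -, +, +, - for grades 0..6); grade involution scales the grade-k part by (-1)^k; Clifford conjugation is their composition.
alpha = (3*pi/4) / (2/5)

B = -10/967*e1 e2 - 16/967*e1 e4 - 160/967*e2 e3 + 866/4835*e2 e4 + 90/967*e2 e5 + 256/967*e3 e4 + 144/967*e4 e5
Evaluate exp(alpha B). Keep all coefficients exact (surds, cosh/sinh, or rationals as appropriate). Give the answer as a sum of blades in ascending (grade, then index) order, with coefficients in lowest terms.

B^2 term by term: the squares give (-10/967)^2*(e1 e2)^2 + (-16/967)^2*(e1 e4)^2 + (-160/967)^2*(e2 e3)^2 + (866/4835)^2*(e2 e4)^2 + (90/967)^2*(e2 e5)^2 + (256/967)^2*(e3 e4)^2 + (144/967)^2*(e4 e5)^2 = 100/935089*(+1) + 256/935089*(+1) + 25600/935089*(-1) + 749956/23377225*(-1) + 8100/935089*(-1) + 65536/935089*(-1) + 20736/935089*(-1) = -4/25 (each basis 2-blade squares to minus the product of its generators' squares); cross terms between blades sharing an index anticommute and cancel; the commuting (index-disjoint) pairs give grade-4 terms 2*c*c'*(blade product), which cancel blade by blade — e1 e2 e3 e4: -5120/935089 + 5120/935089 = 0; e1 e2 e4 e5: -2880/935089 + 2880/935089 = 0; e2 e3 e4 e5: -46080/935089 + 46080/935089 = 0 — confirming B is simple. So B^2 = -4/25.
B^2 = -4/25 — a negative square means the series sums to a rotation: l = 2/5, alpha*l = 3*pi/4, so exp(alpha B) = cos(3*pi/4) + (sin(3*pi/4)/(2/5))*B = -sqrt(2)/2 + (5*sqrt(2)/4)*B.
Answer: -sqrt(2)/2 - 25*sqrt(2)/1934*e1 e2 - 20*sqrt(2)/967*e1 e4 - 200*sqrt(2)/967*e2 e3 + 433*sqrt(2)/1934*e2 e4 + 225*sqrt(2)/1934*e2 e5 + 320*sqrt(2)/967*e3 e4 + 180*sqrt(2)/967*e4 e5


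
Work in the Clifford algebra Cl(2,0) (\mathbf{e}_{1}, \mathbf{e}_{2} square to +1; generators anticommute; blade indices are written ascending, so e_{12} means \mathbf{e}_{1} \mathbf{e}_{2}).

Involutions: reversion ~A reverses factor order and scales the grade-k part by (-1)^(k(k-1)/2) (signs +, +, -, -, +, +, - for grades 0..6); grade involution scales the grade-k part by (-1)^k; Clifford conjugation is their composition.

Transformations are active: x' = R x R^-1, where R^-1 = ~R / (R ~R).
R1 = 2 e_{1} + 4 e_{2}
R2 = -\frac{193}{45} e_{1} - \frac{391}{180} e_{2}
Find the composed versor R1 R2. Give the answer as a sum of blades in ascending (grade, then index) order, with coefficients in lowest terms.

Distribute over the terms of R1 (each basis-blade product reordered to ascending indices, repeated generators contracted through their squares):
(2 e_{1}) R2 = -\frac{386}{45} - \frac{391}{90} e_{12}
(4 e_{2}) R2 = -\frac{391}{45} + \frac{772}{45} e_{12}
Summing the partial products and collecting blades:
Answer: -\frac{259}{15} + \frac{1153}{90} e_{12}


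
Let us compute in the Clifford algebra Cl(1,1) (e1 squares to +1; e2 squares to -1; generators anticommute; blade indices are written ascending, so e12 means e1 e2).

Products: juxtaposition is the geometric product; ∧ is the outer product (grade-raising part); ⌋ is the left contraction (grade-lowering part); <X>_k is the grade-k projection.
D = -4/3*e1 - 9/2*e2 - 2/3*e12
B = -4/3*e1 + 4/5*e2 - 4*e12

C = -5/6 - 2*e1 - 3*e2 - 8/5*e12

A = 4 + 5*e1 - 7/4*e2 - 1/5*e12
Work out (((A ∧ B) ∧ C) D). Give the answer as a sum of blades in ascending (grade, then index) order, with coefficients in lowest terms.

step 1: -16/3*e1 + 16/5*e2 - 43/3*e12
step 2: 40/9*e1 - 8/3*e2 + 3091/90*e12
step 3: -1837/45 + 28139/180*e1 + 5782/135*e2 - 212/9*e12
Answer: -1837/45 + 28139/180*e1 + 5782/135*e2 - 212/9*e12


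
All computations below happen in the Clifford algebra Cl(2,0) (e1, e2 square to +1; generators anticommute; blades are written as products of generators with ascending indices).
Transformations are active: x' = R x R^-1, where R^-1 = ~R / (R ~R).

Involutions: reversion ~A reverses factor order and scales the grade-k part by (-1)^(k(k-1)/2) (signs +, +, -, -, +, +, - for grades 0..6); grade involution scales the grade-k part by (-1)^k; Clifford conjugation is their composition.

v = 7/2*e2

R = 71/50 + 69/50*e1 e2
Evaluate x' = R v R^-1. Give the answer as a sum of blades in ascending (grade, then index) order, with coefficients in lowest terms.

~R = 71/50 - 69/50*e1 e2, and R ~R = 4901/1250, so R^-1 = ~R / (4901/1250).
R v = 483/100*e1 + 497/100*e2
Answer: 34293/9802*e1 + 490/4901*e2


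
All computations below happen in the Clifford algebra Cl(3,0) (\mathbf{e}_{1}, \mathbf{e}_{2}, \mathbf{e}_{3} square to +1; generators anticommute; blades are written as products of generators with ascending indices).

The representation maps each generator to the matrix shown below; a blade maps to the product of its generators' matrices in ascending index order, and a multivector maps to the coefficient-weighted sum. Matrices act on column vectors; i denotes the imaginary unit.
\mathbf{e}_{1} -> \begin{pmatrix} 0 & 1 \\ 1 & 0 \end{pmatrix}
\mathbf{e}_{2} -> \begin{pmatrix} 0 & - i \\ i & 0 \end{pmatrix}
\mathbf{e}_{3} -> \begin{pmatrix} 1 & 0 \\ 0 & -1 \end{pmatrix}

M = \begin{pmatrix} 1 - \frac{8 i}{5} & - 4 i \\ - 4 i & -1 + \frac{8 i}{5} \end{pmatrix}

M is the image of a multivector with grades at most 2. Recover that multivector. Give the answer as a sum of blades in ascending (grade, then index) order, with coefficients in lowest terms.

Method: 1, rho(e_{1}), rho(e_{2}), rho(e_{3}) form a trace-orthogonal basis of the 2x2 complex matrices (tr(X Y) = 2 if X = Y, else 0), so M = m0*1 + m1*rho(e_{1}) + m2*rho(e_{2}) + m3*rho(e_{3}) with m0 = tr(M)/2 = 0, m1 = tr(M rho(e_{1}))/2 = - 4 i, m2 = tr(M rho(e_{2}))/2 = 0, m3 = tr(M rho(e_{3}))/2 = 1 - \frac{8 i}{5}.
Multiplying table entries, the bivector images are rho(e_{1} e_{2}) = i*rho(e_{3}), rho(e_{1} e_{3}) = -i*rho(e_{2}), rho(e_{2} e_{3}) = i*rho(e_{1}); with real blade coefficients the real parts of m0..m3 are the coefficients of 1, e_{1}, e_{2}, e_{3} and the imaginary parts give the bivectors (e_{2} e_{3}: Im m1, e_{1} e_{3}: -Im m2, e_{1} e_{2}: Im m3).
Answer: e_{3} - \frac{8}{5} e_{1} e_{2} - 4 e_{2} e_{3}


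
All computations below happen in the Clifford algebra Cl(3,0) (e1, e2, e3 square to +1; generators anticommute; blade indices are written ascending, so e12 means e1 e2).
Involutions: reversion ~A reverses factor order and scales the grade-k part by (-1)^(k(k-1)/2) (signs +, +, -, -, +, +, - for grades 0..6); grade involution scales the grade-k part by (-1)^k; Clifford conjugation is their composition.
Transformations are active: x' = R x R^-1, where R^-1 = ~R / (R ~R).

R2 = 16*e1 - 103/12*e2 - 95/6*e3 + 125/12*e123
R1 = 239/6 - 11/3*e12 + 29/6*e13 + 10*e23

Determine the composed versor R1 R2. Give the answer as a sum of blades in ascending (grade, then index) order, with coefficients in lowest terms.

Distribute over the terms of R1 (each basis-blade product reordered to ascending indices, repeated generators contracted through their squares):
(239/6) R2 = 1912/3*e1 - 24617/72*e2 - 22705/36*e3 + 29875/72*e123
(-11/3*e12) R2 = 1133/36*e1 + 176/3*e2 + 1375/36*e3 + 1045/18*e123
(29/6*e13) R2 = -2755/36*e1 + 3625/72*e2 - 232/3*e3 + 2987/72*e123
(10*e23) R2 = -625/6*e1 - 475/3*e2 + 515/6*e3 + 160*e123
Summing the partial products and collecting blades:
Answer: 4393/9*e1 - 3521/9*e2 - 584*e3 + 24281/36*e123


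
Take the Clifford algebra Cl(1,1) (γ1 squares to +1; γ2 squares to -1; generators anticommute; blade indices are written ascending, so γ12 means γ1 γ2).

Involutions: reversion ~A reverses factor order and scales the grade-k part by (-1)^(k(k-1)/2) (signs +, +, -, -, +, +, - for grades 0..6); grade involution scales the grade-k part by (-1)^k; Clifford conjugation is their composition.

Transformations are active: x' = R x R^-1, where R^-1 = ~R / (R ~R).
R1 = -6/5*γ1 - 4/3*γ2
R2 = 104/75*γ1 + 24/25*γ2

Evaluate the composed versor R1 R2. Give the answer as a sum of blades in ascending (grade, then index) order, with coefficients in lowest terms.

Distribute over the terms of R1 (each basis-blade product reordered to ascending indices, repeated generators contracted through their squares):
(-6/5*γ1) R2 = -208/125 - 144/125*γ12
(-4/3*γ2) R2 = 32/25 + 416/225*γ12
Summing the partial products and collecting blades:
Answer: -48/125 + 784/1125*γ12


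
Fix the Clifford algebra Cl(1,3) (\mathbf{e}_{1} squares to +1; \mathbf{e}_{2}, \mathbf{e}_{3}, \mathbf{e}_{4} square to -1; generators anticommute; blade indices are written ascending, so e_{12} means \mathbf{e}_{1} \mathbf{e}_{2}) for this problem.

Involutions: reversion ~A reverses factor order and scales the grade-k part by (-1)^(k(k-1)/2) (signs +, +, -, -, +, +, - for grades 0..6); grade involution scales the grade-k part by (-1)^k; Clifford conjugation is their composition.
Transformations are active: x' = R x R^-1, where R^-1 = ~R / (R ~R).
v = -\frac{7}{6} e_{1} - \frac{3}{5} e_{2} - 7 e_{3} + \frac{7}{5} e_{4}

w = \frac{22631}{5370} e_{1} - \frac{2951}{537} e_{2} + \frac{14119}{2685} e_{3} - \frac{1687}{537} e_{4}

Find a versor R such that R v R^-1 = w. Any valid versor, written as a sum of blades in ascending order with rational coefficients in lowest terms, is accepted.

Equal squares first: v^2 = w^2 = -\frac{44963}{900}. Then v + w = \frac{8183}{2685} e_{1} - \frac{16366}{2685} e_{2} - \frac{4676}{2685} e_{3} - \frac{4676}{2685} e_{4} is a versor taking v to w, provided it is invertible.
Answer: \frac{8183}{2685} e_{1} - \frac{16366}{2685} e_{2} - \frac{4676}{2685} e_{3} - \frac{4676}{2685} e_{4}


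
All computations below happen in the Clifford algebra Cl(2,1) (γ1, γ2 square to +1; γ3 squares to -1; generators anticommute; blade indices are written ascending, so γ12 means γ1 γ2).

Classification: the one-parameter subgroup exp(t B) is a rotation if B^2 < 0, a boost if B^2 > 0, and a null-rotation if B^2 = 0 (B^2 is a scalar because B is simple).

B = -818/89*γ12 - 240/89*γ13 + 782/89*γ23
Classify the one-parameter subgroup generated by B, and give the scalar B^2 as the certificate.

B^2 term by term: the squares give (-818/89)^2*(γ12)^2 + (-240/89)^2*(γ13)^2 + (782/89)^2*(γ23)^2 = 669124/7921*(-1) + 57600/7921*(+1) + 611524/7921*(+1) = 0 (each basis 2-blade squares to minus the product of its generators' squares); cross terms between blades sharing an index anticommute and cancel. So B^2 = 0.
Answer: null-rotation, certificate B^2 = 0. B^2 = 0 is basis-independent, so its sign is the whole story.


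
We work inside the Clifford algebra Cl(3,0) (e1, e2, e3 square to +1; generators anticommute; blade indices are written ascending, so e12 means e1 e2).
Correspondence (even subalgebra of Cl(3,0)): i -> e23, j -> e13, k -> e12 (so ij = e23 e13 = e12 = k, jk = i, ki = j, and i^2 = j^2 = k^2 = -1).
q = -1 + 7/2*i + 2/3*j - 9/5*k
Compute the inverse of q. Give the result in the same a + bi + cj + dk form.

In blades: q = -1 - 9/5*e12 + 2/3*e13 + 7/2*e23.
With qbar = -1 + 9/5*e12 - 2/3*e13 - 7/2*e23 (scalar fixed, mapped units negated), q qbar = 15241/900 (the sum of squared coefficients), so q^-1 = qbar / (15241/900) = -900/15241 + 1620/15241*e12 - 600/15241*e13 - 3150/15241*e23; translating back:
Answer: -900/15241 - 3150/15241*i - 600/15241*j + 1620/15241*k


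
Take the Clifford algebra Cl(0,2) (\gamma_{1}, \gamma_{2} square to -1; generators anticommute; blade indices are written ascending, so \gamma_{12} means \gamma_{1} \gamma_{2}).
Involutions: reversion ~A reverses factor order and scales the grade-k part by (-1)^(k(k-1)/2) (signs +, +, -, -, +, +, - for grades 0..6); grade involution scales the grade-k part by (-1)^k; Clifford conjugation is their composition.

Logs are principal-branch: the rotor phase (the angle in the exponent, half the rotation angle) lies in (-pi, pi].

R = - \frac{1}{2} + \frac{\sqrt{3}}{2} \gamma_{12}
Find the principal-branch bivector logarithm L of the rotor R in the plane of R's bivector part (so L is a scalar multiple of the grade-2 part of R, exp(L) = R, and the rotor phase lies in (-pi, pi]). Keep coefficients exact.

The scalar part of R is - \frac{1}{2}, which fixes the principal-branch rotor phase; the unit plane is then the bivector part divided by the sine of that phase, and L is that plane scaled by the phase.
Concretely: cos(phase) = - \frac{1}{2} gives phase = ±\frac{2 \pi}{3}, and since phase/sin(phase) is even the sign is immaterial: L = (phase/sin(phase)) * <R>_2 = (\frac{4 \sqrt{3} \pi}{9}) * <R>_2.
Answer: \frac{2 \pi}{3} \gamma_{12}


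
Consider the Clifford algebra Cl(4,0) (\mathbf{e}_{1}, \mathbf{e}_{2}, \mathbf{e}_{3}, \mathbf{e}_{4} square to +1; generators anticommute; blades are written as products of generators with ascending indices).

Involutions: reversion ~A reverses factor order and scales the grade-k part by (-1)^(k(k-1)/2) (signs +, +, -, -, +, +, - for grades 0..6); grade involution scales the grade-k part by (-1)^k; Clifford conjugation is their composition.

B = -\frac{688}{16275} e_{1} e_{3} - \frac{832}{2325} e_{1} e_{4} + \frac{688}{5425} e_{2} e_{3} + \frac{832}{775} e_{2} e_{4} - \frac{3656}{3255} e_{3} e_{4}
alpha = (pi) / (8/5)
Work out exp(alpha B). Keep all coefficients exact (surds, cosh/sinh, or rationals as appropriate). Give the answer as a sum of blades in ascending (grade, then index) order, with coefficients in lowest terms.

B^2 term by term: the squares give (-\frac{688}{16275})^2*(e_{1} e_{3})^2 + (-\frac{832}{2325})^2*(e_{1} e_{4})^2 + (\frac{688}{5425})^2*(e_{2} e_{3})^2 + (\frac{832}{775})^2*(e_{2} e_{4})^2 + (-\frac{3656}{3255})^2*(e_{3} e_{4})^2 = \frac{473344}{264875625}*(-1) + \frac{692224}{5405625}*(-1) + \frac{473344}{29430625}*(-1) + \frac{692224}{600625}*(-1) + \frac{13366336}{10595025}*(-1) = -\frac{64}{25} (each basis 2-blade squares to minus the product of its generators' squares); cross terms between blades sharing an index anticommute and cancel; the commuting (index-disjoint) pairs give grade-4 terms 2*c*c'*(blade product), which cancel blade by blade — e_{1} e_{2} e_{3} e_{4}: \frac{1144832}{12613125} - \frac{1144832}{12613125} = 0 — confirming B is simple. So B^2 = -\frac{64}{25}.
B^2 = -\frac{64}{25} — the series telescopes trigonometrically here: l = \frac{8}{5}, alpha*l = \pi, so exp(alpha B) = cos(\pi) + (sin(\pi)/(\frac{8}{5}))*B = -1 + (0)*B.
Answer: -1


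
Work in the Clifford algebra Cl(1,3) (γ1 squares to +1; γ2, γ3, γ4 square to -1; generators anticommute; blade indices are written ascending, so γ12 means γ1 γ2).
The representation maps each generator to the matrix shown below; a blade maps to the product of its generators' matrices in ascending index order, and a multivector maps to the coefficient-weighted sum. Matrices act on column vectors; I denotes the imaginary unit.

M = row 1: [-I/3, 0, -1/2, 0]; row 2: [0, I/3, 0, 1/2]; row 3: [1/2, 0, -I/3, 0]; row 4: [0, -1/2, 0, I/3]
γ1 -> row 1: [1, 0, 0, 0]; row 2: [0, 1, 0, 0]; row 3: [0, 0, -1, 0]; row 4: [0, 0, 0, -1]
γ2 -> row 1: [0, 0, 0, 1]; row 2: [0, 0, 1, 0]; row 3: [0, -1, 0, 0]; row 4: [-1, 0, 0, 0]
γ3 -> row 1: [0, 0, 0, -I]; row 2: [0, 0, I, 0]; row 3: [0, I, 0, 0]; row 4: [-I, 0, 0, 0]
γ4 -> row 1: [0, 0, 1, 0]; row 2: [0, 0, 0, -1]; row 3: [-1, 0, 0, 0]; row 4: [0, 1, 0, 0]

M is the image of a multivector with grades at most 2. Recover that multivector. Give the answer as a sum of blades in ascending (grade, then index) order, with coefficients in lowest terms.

Method: the blade images are trace-orthogonal — tr(rho(e_A) rho(e_B)^-1) = 4 if A = B and 0 otherwise — and rho(e_A)^-1 = (e_A)^2 * rho(e_A) with (e_A)^2 = +1 or -1, so the coefficient of e_A in the preimage is (e_A)^2 * tr(M rho(e_A))/4.
Nonzero projections over blades of grade <= 2: γ4: (γ4)^2 = -1, tr(M rho(γ4)) = 2, coefficient -1/2; γ23: (γ23)^2 = -1, tr(M rho(γ23)) = -4/3, coefficient 1/3. Every other blade of grade <= 2 projects to 0.
Answer: -1/2*γ4 + 1/3*γ23


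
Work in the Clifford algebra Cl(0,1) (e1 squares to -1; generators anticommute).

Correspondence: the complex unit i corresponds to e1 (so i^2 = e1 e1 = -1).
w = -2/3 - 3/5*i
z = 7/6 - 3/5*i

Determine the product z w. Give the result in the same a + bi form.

In blades: z = 7/6 - 3/5*e1, w = -2/3 - 3/5*e1.
Distribute z over w term by term (generator squares from the signature, products reordered to ascending indices): (7/6)*w = -7/9 - 7/10*e1; (-3/5*e1)*w = -9/25 + 2/5*e1.
Sum: -256/225 - 3/10*e1; translating back through the correspondence:
Answer: -256/225 - 3/10*i


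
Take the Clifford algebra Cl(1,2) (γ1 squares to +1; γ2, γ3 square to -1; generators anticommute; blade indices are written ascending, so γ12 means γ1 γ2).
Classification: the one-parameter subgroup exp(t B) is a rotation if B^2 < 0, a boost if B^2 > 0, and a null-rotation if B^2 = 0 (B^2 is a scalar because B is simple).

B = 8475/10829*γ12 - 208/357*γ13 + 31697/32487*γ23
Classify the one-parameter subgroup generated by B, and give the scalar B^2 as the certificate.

B^2 term by term: the squares give (8475/10829)^2*(γ12)^2 + (-208/357)^2*(γ13)^2 + (31697/32487)^2*(γ23)^2 = 71825625/117267241*(+1) + 43264/127449*(+1) + 1004699809/1055405169*(-1) = 0 (each basis 2-blade squares to minus the product of its generators' squares); cross terms between blades sharing an index anticommute and cancel. So B^2 = 0.
Answer: null-rotation, certificate B^2 = 0. B^2 = 0 is basis-independent, so its sign is the whole story.


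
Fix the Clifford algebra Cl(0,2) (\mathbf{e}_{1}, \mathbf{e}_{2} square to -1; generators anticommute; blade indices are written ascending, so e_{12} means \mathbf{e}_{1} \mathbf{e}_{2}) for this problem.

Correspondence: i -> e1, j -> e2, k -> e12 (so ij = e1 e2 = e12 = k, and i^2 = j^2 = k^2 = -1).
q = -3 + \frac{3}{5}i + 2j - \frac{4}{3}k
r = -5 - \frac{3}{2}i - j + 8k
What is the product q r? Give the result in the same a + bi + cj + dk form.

In blades: q = -3 + \frac{3}{5} e_{1} + 2 e_{2} - \frac{4}{3} e_{12}, r = -5 - \frac{3}{2} e_{1} - e_{2} + 8 e_{12}.
Distribute q over r term by term (generator squares from the signature, products reordered to ascending indices): (-3)*r = 15 + \frac{9}{2} e_{1} + 3 e_{2} - 24 e_{12}; (\frac{3}{5} e_{1})*r = \frac{9}{10} - 3 e_{1} - \frac{24}{5} e_{2} - \frac{3}{5} e_{12}; (2 e_{2})*r = 2 + 16 e_{1} - 10 e_{2} + 3 e_{12}; (-\frac{4}{3} e_{12})*r = \frac{32}{3} - \frac{4}{3} e_{1} + 2 e_{2} + \frac{20}{3} e_{12}.
Sum: \frac{857}{30} + \frac{97}{6} e_{1} - \frac{49}{5} e_{2} - \frac{224}{15} e_{12}; translating back through the correspondence:
Answer: \frac{857}{30} + \frac{97}{6}i - \frac{49}{5}j - \frac{224}{15}k


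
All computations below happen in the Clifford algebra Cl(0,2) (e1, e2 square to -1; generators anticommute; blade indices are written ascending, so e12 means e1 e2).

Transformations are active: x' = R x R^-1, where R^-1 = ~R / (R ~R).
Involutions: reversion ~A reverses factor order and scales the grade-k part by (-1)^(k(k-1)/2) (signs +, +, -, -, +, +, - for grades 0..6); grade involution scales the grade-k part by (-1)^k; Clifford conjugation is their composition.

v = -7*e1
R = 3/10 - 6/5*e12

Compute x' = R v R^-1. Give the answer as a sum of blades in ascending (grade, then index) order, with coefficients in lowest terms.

~R = 3/10 + 6/5*e12, and R ~R = 153/100, so R^-1 = ~R / (153/100).
R v = -21/10*e1 + 42/5*e2
Answer: 105/17*e1 + 56/17*e2


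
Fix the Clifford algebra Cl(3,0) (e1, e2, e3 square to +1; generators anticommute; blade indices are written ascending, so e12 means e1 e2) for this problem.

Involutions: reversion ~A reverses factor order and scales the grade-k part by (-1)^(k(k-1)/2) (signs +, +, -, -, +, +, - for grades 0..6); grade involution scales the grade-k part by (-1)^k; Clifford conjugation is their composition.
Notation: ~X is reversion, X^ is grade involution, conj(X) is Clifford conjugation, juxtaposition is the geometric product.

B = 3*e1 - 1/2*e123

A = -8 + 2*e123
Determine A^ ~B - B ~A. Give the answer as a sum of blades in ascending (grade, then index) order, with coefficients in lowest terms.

first term: 1 - 24*e1 - 6*e23 - 4*e123
second term: -1 - 24*e1 - 6*e23 + 4*e123
Answer: 2 - 8*e123


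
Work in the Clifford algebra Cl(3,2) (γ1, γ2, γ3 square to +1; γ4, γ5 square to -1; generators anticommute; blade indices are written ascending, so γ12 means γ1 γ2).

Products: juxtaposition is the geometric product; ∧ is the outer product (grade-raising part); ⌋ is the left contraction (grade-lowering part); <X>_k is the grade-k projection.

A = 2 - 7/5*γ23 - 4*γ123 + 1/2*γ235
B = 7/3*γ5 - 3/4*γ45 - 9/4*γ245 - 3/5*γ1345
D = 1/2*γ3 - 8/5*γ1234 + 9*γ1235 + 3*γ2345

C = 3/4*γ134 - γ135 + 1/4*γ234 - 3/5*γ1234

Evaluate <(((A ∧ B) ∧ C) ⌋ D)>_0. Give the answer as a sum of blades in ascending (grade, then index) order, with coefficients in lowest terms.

step 1: 14/3*γ5 - 3/2*γ45 - 49/15*γ235 - 9/2*γ245 - 28/3*γ1235 - 6/5*γ1345 + 21/20*γ2345 + 3*γ12345
step 2: -7/2*γ1345 - 7/6*γ2345 - 14/5*γ12345
step 3: -7/2
step 4: -7/2
Answer: -7/2


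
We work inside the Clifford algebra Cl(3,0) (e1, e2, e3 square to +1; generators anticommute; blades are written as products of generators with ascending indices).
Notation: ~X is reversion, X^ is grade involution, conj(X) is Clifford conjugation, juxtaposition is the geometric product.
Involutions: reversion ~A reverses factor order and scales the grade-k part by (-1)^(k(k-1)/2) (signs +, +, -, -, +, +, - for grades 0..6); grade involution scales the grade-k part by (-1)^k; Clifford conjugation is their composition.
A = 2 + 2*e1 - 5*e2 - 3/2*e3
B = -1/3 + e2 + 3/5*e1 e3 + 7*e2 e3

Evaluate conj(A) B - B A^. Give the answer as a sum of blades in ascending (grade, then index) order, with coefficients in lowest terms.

first term: 13/3 - 7/30*e1 - 61/6*e2 + 333/10*e3 - 2*e1 e2 + 6/5*e1 e3 + 25/2*e2 e3 - 17*e1 e2 e3
second term: 13/3 + 47/30*e1 + 65/6*e2 - 343/10*e3 + 2*e1 e2 + 6/5*e1 e3 + 31/2*e2 e3 - 17*e1 e2 e3
Answer: -9/5*e1 - 21*e2 + 338/5*e3 - 4*e1 e2 - 3*e2 e3


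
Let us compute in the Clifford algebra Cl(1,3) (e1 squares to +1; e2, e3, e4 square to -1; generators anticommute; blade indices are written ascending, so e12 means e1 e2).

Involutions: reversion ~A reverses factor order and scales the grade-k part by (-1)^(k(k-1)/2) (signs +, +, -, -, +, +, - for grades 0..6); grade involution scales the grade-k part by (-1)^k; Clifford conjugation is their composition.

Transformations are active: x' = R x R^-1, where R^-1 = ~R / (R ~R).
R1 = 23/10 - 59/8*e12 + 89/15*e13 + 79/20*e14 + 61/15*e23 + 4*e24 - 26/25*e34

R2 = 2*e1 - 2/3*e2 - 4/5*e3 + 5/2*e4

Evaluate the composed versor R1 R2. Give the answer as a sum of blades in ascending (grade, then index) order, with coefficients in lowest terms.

Distribute over the terms of R2 (each basis-blade product reordered to ascending indices, repeated generators contracted through their squares):
R1 (2*e1) = 23/5*e1 + 59/4*e2 - 178/15*e3 - 79/10*e4 + 122/15*e123 + 8*e124 - 52/25*e134
R1 (-2/3*e2) = -59/12*e1 - 23/15*e2 - 122/45*e3 - 8/3*e4 + 178/45*e123 + 79/30*e124 + 52/75*e234
R1 (-4/5*e3) = 356/75*e1 + 244/75*e2 - 46/25*e3 + 104/125*e4 + 59/10*e123 + 79/25*e134 + 16/5*e234
R1 (5/2*e4) = -79/8*e1 - 10*e2 + 13/5*e3 + 23/4*e4 - 295/16*e124 + 89/6*e134 + 61/6*e234
Summing the partial products and collecting blades:
Answer: -1089/200*e1 + 647/100*e2 - 3109/225*e3 - 5977/1500*e4 + 1619/90*e123 - 1873/240*e124 + 2387/150*e134 + 703/50*e234


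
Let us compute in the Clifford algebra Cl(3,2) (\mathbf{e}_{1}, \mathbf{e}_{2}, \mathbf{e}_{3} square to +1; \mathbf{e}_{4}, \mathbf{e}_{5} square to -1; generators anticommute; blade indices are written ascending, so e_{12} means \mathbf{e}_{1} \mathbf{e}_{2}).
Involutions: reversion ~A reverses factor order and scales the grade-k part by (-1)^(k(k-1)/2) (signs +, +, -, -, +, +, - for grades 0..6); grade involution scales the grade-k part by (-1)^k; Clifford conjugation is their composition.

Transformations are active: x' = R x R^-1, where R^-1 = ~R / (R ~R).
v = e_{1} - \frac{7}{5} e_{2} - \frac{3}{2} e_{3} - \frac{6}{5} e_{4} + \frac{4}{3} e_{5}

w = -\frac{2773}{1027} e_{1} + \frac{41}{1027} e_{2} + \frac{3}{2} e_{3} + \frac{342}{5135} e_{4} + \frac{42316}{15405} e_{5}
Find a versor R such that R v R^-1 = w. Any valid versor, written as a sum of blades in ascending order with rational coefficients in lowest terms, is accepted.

R = v + w = -\frac{1746}{1027} e_{1} - \frac{6984}{5135} e_{2} - \frac{1164}{1027} e_{4} + \frac{20952}{5135} e_{5} works: the equal norms (\frac{1793}{900}) guarantee its sandwich swaps v into w.
Answer: -\frac{1746}{1027} e_{1} - \frac{6984}{5135} e_{2} - \frac{1164}{1027} e_{4} + \frac{20952}{5135} e_{5}


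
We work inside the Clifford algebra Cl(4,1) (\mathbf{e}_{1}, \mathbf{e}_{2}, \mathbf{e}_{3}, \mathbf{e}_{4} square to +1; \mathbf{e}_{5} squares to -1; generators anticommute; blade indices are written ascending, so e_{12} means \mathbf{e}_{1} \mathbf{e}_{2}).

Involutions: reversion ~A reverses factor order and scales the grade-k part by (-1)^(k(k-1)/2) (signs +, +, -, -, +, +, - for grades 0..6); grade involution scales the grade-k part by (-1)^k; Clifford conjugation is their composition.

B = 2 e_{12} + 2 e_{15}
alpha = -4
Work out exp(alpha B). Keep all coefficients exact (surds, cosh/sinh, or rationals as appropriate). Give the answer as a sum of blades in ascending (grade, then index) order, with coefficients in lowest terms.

B^2 term by term: the squares give (2)^2*(e_{12})^2 + (2)^2*(e_{15})^2 = 4*(-1) + 4*(+1) = 0 (each basis 2-blade squares to minus the product of its generators' squares); cross terms between blades sharing an index anticommute and cancel. So B^2 = 0.
B^2 = 0, so the series truncates immediately: exp(alpha B) = 1 + alpha B (parabolic case).
Answer: 1 - 8 e_{12} - 8 e_{15}


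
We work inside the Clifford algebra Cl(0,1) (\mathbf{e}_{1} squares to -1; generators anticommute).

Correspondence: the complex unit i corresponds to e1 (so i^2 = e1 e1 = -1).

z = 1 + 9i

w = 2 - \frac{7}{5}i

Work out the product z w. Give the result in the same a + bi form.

In blades: z = 1 + 9 e_{1}, w = 2 - \frac{7}{5} e_{1}.
Distribute z over w term by term (generator squares from the signature, products reordered to ascending indices): (1)*w = 2 - \frac{7}{5} e_{1}; (9 e_{1})*w = \frac{63}{5} + 18 e_{1}.
Sum: \frac{73}{5} + \frac{83}{5} e_{1}; translating back through the correspondence:
Answer: \frac{73}{5} + \frac{83}{5}i


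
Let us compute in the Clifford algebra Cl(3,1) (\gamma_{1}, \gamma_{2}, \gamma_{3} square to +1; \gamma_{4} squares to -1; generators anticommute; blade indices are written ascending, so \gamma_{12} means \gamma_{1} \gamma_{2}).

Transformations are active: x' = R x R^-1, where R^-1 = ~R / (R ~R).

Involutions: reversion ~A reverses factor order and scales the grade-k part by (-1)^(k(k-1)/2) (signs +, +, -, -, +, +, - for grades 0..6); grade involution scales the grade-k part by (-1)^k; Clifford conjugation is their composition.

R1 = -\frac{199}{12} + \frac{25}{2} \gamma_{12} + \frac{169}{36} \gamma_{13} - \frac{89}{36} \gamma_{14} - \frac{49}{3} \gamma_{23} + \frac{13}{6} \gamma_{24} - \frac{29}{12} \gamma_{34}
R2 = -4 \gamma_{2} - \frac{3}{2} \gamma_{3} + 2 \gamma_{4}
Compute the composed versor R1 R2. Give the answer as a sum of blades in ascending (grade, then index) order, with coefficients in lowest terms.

Distribute over the terms of R2 (each basis-blade product reordered to ascending indices, repeated generators contracted through their squares):
R1 (-4 \gamma_{2}) = -50 \gamma_{1} + \frac{199}{3} \gamma_{2} - \frac{196}{3} \gamma_{3} + \frac{26}{3} \gamma_{4} + \frac{169}{9} \gamma_{123} - \frac{89}{9} \gamma_{124} + \frac{29}{3} \gamma_{234}
R1 (-\frac{3}{2} \gamma_{3}) = -\frac{169}{24} \gamma_{1} + \frac{49}{2} \gamma_{2} + \frac{199}{8} \gamma_{3} - \frac{29}{8} \gamma_{4} - \frac{75}{4} \gamma_{123} - \frac{89}{24} \gamma_{134} + \frac{13}{4} \gamma_{234}
R1 (2 \gamma_{4}) = \frac{89}{18} \gamma_{1} - \frac{13}{3} \gamma_{2} + \frac{29}{6} \gamma_{3} - \frac{199}{6} \gamma_{4} + 25 \gamma_{124} + \frac{169}{18} \gamma_{134} - \frac{98}{3} \gamma_{234}
Summing the partial products and collecting blades:
Answer: -\frac{3751}{72} \gamma_{1} + \frac{173}{2} \gamma_{2} - \frac{285}{8} \gamma_{3} - \frac{225}{8} \gamma_{4} + \frac{1}{36} \gamma_{123} + \frac{136}{9} \gamma_{124} + \frac{409}{72} \gamma_{134} - \frac{79}{4} \gamma_{234}


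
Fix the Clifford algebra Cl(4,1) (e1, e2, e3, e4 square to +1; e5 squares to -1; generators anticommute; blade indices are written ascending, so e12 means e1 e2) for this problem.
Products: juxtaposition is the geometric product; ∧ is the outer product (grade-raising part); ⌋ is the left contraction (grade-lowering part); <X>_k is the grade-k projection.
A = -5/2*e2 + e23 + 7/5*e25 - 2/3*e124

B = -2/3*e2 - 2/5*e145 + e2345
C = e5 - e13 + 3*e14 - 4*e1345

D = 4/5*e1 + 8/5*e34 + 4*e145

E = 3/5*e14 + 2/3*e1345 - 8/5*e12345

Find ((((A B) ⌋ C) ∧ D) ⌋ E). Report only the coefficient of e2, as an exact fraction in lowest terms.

step 1: 5/3 + 2/3*e3 + 14/15*e5 - 4/9*e14 + 4/15*e25 + 7/5*e34 - e45 - 14/25*e124 - 2/3*e135 - 5/2*e345 - e1245 - 2/5*e12345
step 2: 2/5 - 28/3*e1 - 8/3*e4 + 5/3*e5 + 7/3*e13 + 5*e14 + 28/5*e15 + 16/9*e35 - 56/15*e134 + 8/3*e145 - 20/3*e1345
step 3: 8/25*e1 + 32/15*e14 - 4/3*e15 + 16/25*e34 - 224/15*e134 + 64/45*e135 + 8/5*e145 + 8/3*e345 + 224/25*e1345
step 4: -544/75 - 16/9*e1 - 1792/125*e2 + 16/15*e3 - 2552/3375*e4 + 448/45*e5 - 64/15*e12 - 32/75*e15 - 64/25*e23 + 512/225*e24 - 1792/75*e25 - 8/9*e34 + 64/45*e35 + 128/125*e125 - 32/15*e234 + 256/75*e235 + 16/75*e345 - 64/125*e2345
Answer: -1792/125


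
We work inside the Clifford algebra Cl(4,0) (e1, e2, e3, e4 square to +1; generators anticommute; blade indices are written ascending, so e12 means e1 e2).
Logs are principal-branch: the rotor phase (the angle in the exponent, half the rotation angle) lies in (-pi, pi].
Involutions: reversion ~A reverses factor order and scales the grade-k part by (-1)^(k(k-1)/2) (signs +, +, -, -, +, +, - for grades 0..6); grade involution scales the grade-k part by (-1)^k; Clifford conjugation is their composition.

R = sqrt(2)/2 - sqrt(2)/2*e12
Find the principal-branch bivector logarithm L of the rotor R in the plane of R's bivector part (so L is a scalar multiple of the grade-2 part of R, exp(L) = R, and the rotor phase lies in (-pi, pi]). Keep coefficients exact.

The scalar part of R is sqrt(2)/2, so the principal-branch rotor phase is pinned; divide the bivector part by its sine to get the unit plane — L is the phase times that plane.
Concretely: cos(phase) = sqrt(2)/2 gives phase = ±pi/4, and since phase/sin(phase) is even the sign is immaterial: L = (phase/sin(phase)) * <R>_2 = (sqrt(2)*pi/4) * <R>_2.
Answer: -pi/4*e12


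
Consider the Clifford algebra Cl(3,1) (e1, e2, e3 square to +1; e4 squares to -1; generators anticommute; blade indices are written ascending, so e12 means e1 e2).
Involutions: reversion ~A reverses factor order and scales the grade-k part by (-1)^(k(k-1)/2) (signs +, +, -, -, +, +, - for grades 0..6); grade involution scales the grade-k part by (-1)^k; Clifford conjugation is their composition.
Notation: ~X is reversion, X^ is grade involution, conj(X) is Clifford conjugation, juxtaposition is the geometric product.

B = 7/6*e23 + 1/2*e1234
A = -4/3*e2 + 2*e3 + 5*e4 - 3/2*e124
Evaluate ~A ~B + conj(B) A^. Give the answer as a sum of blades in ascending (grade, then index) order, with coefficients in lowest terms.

first term: 7/3*e2 + 29/36*e3 + 5/2*e123 + e124 - 13/12*e134 - 35/6*e234
second term: 7/3*e2 + 83/36*e3 + 5/2*e123 + e124 + 29/12*e134 + 35/6*e234
Answer: 14/3*e2 + 28/9*e3 + 5*e123 + 2*e124 + 4/3*e134


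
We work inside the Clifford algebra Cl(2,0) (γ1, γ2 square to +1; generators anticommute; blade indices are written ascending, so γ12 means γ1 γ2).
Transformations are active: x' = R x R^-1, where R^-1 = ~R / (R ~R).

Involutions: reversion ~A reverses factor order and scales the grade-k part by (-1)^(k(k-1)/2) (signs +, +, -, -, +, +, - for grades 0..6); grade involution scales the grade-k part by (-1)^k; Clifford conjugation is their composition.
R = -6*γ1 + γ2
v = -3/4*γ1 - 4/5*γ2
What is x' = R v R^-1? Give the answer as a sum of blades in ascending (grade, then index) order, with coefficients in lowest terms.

~R = -6*γ1 + γ2, and R ~R = 37, so R^-1 = ~R / (37).
R v = 37/10 + 111/20*γ12
Answer: -9/20*γ1 + γ2


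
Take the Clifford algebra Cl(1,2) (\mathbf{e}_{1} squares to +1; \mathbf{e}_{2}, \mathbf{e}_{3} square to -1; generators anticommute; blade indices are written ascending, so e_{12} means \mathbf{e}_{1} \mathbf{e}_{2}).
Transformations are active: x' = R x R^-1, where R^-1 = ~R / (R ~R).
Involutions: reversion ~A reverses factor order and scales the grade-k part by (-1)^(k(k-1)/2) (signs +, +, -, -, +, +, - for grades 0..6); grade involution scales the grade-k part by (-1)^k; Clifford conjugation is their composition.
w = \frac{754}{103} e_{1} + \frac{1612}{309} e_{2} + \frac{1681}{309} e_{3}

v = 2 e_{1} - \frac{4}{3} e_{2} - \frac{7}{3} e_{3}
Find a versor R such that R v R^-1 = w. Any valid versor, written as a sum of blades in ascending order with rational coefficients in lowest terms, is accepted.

Key observation: q(v) = q(w) = -\frac{29}{9} (sandwiches preserve the norm), so R = v + w = \frac{960}{103} e_{1} + \frac{400}{103} e_{2} + \frac{320}{103} e_{3} works whenever it is invertible — the component of v along it is kept and (v - w)/2 reverses, sending v to w.
Answer: \frac{960}{103} e_{1} + \frac{400}{103} e_{2} + \frac{320}{103} e_{3}
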